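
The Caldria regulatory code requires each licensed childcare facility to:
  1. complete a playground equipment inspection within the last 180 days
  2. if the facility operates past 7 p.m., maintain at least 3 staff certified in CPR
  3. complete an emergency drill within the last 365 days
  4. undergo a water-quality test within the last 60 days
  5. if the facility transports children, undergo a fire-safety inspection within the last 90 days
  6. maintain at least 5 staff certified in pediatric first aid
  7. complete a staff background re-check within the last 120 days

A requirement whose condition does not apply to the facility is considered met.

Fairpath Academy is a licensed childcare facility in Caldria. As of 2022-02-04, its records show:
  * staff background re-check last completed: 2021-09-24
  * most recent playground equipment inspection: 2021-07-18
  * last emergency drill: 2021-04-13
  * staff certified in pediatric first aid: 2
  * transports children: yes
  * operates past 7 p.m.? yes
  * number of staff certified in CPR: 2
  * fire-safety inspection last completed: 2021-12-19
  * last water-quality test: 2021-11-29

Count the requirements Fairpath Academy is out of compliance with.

1. playground equipment inspection 201 days ago vs limit 180 → not met
2. condition 'operates past 7 p.m.' holds; staff certified in CPR 2 < 3 → not met
3. emergency drill 297 days ago vs limit 365 → met
4. water-quality test 67 days ago vs limit 60 → not met
5. condition 'transports children' holds; fire-safety inspection 47 days ago vs limit 90 → met
6. staff certified in pediatric first aid 2 < 5 → not met
7. staff background re-check 133 days ago vs limit 120 → not met
Not met: 5 of 7

5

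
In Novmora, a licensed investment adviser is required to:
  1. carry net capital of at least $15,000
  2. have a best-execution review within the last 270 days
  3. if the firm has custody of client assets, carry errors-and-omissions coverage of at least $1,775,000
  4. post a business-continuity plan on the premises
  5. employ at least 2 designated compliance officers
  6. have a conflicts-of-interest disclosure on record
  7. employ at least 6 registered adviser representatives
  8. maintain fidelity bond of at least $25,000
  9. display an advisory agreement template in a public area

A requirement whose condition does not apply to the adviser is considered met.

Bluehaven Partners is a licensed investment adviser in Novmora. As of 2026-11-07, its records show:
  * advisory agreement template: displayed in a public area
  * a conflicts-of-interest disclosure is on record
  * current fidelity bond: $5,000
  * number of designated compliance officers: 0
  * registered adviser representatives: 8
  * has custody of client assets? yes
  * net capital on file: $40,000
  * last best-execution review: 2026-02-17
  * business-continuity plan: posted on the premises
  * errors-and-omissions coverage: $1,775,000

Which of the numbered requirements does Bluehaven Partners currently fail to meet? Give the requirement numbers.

5, 8

1. net capital $40,000 ≥ $15,000 → met
2. best-execution review 263 days ago vs limit 270 → met
3. condition 'has custody of client assets' holds; errors-and-omissions coverage $1,775,000 ≥ $1,775,000 → met
4. business-continuity plan present → met
5. designated compliance officers 0 < 2 → not met
6. conflicts-of-interest disclosure present → met
7. registered adviser representatives 8 ≥ 6 → met
8. fidelity bond $5,000 < $25,000 → not met
9. advisory agreement template present → met
Not met: 5, 8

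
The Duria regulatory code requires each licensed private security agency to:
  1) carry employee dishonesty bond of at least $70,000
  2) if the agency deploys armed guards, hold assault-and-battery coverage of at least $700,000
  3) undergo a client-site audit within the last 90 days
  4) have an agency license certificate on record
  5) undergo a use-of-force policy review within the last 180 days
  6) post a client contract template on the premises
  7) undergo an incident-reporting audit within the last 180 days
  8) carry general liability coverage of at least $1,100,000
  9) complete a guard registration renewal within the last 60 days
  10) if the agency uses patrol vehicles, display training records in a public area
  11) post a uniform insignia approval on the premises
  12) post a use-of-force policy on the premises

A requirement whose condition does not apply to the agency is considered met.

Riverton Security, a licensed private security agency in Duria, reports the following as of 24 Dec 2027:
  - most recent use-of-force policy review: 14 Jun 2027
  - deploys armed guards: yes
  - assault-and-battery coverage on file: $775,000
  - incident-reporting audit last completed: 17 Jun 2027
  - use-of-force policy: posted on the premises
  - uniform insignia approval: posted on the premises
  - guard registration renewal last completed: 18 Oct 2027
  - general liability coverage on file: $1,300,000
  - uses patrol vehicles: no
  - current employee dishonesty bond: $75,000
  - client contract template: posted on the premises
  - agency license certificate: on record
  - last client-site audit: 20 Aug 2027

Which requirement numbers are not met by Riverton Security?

3, 5, 7, 9

1. employee dishonesty bond $75,000 ≥ $70,000 → met
2. condition 'deploys armed guards' holds; assault-and-battery coverage $775,000 ≥ $700,000 → met
3. client-site audit 126 days ago vs limit 90 → not met
4. agency license certificate present → met
5. use-of-force policy review 193 days ago vs limit 180 → not met
6. client contract template present → met
7. incident-reporting audit 190 days ago vs limit 180 → not met
8. general liability coverage $1,300,000 ≥ $1,100,000 → met
9. guard registration renewal 67 days ago vs limit 60 → not met
10. condition 'uses patrol vehicles' does not hold → requirement n/a → met
11. uniform insignia approval present → met
12. use-of-force policy present → met
Not met: 3, 5, 7, 9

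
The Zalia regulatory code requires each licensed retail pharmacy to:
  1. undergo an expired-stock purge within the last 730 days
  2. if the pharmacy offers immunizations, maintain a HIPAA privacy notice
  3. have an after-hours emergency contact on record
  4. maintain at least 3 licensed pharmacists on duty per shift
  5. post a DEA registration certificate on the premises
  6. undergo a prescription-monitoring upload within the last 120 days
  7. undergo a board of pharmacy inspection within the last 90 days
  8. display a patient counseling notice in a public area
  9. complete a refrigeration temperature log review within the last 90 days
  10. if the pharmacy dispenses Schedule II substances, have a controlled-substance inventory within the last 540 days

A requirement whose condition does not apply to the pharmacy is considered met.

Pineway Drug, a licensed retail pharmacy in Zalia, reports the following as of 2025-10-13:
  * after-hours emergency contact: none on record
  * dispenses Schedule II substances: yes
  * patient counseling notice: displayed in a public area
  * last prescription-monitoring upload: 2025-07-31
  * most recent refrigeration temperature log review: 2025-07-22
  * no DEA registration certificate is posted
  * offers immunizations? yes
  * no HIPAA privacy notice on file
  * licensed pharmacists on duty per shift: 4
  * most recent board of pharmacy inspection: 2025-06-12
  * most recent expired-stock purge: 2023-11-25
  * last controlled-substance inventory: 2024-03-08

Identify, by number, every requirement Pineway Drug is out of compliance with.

1. expired-stock purge 688 days ago vs limit 730 → met
2. condition 'offers immunizations' holds; HIPAA privacy notice absent → not met
3. after-hours emergency contact absent → not met
4. licensed pharmacists on duty per shift 4 ≥ 3 → met
5. DEA registration certificate absent → not met
6. prescription-monitoring upload 74 days ago vs limit 120 → met
7. board of pharmacy inspection 123 days ago vs limit 90 → not met
8. patient counseling notice present → met
9. refrigeration temperature log review 83 days ago vs limit 90 → met
10. condition 'dispenses Schedule II substances' holds; controlled-substance inventory 584 days ago vs limit 540 → not met
Not met: 2, 3, 5, 7, 10

2, 3, 5, 7, 10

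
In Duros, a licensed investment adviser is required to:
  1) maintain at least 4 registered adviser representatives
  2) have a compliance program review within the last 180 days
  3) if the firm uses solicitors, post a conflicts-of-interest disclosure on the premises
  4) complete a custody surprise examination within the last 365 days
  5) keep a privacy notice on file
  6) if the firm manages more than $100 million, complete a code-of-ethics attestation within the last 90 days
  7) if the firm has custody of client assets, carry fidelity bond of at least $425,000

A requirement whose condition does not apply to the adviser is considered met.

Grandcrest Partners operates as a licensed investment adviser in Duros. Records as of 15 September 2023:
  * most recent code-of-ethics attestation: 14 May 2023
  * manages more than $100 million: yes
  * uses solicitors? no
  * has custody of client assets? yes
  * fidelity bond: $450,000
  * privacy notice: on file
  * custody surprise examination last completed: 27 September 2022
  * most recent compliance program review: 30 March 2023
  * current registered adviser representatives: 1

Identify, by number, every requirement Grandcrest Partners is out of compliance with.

1. registered adviser representatives 1 < 4 → not met
2. compliance program review 169 days ago vs limit 180 → met
3. condition 'uses solicitors' does not hold → requirement n/a → met
4. custody surprise examination 353 days ago vs limit 365 → met
5. privacy notice present → met
6. condition 'manages more than $100 million' holds; code-of-ethics attestation 124 days ago vs limit 90 → not met
7. condition 'has custody of client assets' holds; fidelity bond $450,000 ≥ $425,000 → met
Not met: 1, 6

1, 6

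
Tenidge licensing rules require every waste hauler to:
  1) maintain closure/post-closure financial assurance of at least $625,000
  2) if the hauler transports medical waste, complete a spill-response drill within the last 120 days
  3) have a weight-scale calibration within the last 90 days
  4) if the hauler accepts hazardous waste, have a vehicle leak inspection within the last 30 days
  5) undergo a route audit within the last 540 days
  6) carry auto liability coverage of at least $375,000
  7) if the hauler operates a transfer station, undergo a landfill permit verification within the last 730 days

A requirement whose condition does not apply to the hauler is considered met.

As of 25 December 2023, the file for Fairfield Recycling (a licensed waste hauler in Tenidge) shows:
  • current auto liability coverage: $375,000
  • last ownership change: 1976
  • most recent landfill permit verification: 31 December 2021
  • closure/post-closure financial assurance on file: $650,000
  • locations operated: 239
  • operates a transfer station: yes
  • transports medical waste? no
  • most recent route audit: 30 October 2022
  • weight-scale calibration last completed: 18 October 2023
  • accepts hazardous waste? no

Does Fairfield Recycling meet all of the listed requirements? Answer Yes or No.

1. closure/post-closure financial assurance $650,000 ≥ $625,000 → met
2. condition 'transports medical waste' does not hold → requirement n/a → met
3. weight-scale calibration 68 days ago vs limit 90 → met
4. condition 'accepts hazardous waste' does not hold → requirement n/a → met
5. route audit 421 days ago vs limit 540 → met
6. auto liability coverage $375,000 ≥ $375,000 → met
7. condition 'operates a transfer station' holds; landfill permit verification 724 days ago vs limit 730 → met
All met.

Yes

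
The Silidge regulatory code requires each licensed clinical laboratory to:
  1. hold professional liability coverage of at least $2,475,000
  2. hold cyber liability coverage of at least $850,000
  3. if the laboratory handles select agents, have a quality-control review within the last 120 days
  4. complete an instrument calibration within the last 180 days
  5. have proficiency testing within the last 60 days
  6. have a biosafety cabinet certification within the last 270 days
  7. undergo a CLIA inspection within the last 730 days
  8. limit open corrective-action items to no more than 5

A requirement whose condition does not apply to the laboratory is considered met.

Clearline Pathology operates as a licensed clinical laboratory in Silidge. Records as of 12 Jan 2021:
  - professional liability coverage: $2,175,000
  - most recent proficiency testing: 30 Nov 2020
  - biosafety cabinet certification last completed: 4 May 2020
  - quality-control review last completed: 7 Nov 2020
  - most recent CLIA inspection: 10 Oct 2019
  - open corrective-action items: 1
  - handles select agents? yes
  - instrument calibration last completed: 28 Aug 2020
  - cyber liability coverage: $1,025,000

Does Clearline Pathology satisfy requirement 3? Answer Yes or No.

3. condition 'handles select agents' holds; quality-control review 66 days ago vs limit 120 → met

Yes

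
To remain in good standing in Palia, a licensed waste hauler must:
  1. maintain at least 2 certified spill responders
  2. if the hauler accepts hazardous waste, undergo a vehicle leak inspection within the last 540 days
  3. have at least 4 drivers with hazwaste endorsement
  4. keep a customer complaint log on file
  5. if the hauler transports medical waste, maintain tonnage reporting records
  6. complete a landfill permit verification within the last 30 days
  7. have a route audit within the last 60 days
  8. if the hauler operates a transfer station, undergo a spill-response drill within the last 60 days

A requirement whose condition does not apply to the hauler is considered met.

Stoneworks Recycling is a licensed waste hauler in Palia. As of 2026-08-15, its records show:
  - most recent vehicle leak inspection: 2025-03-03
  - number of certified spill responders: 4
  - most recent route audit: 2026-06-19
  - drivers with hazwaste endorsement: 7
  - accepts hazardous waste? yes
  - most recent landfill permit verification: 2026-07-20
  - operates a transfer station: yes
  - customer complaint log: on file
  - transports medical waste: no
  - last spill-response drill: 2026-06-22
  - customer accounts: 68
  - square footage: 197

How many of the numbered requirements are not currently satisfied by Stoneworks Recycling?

1. certified spill responders 4 ≥ 2 → met
2. condition 'accepts hazardous waste' holds; vehicle leak inspection 530 days ago vs limit 540 → met
3. drivers with hazwaste endorsement 7 ≥ 4 → met
4. customer complaint log present → met
5. condition 'transports medical waste' does not hold → requirement n/a → met
6. landfill permit verification 26 days ago vs limit 30 → met
7. route audit 57 days ago vs limit 60 → met
8. condition 'operates a transfer station' holds; spill-response drill 54 days ago vs limit 60 → met
Not met: 0 of 8

0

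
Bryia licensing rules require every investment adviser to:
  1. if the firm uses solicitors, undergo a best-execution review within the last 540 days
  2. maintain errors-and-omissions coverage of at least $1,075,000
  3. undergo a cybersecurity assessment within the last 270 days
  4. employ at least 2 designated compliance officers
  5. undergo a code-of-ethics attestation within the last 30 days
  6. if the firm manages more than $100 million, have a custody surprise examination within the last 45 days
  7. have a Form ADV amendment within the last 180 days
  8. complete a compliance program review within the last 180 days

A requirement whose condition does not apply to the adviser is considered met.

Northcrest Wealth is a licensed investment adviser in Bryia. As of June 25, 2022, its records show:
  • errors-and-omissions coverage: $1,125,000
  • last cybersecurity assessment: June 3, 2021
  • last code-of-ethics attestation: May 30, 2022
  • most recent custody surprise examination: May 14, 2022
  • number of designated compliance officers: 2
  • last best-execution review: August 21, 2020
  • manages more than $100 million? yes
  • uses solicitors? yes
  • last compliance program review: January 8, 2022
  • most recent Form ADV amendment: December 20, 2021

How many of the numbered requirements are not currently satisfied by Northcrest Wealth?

1. condition 'uses solicitors' holds; best-execution review 673 days ago vs limit 540 → not met
2. errors-and-omissions coverage $1,125,000 ≥ $1,075,000 → met
3. cybersecurity assessment 387 days ago vs limit 270 → not met
4. designated compliance officers 2 ≥ 2 → met
5. code-of-ethics attestation 26 days ago vs limit 30 → met
6. condition 'manages more than $100 million' holds; custody surprise examination 42 days ago vs limit 45 → met
7. Form ADV amendment 187 days ago vs limit 180 → not met
8. compliance program review 168 days ago vs limit 180 → met
Not met: 3 of 8

3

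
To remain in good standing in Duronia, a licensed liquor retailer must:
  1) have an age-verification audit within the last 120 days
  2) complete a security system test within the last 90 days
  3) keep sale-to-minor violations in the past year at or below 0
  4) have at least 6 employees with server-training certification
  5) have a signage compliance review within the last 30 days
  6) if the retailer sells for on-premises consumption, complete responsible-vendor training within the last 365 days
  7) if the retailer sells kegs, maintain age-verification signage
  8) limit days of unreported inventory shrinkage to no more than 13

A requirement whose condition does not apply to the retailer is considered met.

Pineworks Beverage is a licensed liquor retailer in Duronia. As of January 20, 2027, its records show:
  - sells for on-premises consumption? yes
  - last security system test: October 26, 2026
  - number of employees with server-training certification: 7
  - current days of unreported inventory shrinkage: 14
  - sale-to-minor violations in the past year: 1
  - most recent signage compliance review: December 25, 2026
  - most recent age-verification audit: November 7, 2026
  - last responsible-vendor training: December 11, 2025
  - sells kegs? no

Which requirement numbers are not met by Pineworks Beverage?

1. age-verification audit 74 days ago vs limit 120 → met
2. security system test 86 days ago vs limit 90 → met
3. sale-to-minor violations in the past year 1 > 0 → not met
4. employees with server-training certification 7 ≥ 6 → met
5. signage compliance review 26 days ago vs limit 30 → met
6. condition 'sells for on-premises consumption' holds; responsible-vendor training 405 days ago vs limit 365 → not met
7. condition 'sells kegs' does not hold → requirement n/a → met
8. days of unreported inventory shrinkage 14 > 13 → not met
Not met: 3, 6, 8

3, 6, 8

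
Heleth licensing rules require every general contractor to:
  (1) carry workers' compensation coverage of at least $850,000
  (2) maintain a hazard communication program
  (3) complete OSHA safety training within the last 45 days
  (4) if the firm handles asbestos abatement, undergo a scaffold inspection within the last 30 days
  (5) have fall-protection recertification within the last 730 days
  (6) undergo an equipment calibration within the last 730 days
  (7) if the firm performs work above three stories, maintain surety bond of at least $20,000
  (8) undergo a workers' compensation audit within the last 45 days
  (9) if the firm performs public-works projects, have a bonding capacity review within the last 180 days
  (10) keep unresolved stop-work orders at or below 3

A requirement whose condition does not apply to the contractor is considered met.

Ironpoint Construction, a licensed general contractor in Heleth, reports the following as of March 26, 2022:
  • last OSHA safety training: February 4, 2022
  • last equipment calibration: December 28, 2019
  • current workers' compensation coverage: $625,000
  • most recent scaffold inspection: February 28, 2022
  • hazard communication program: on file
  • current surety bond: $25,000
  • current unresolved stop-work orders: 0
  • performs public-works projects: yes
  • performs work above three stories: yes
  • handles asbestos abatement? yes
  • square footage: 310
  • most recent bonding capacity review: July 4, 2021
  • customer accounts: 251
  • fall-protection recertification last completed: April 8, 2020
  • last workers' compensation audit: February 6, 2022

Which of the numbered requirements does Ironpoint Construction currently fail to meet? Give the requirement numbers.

1, 3, 6, 8, 9

1. workers' compensation coverage $625,000 < $850,000 → not met
2. hazard communication program present → met
3. OSHA safety training 50 days ago vs limit 45 → not met
4. condition 'handles asbestos abatement' holds; scaffold inspection 26 days ago vs limit 30 → met
5. fall-protection recertification 717 days ago vs limit 730 → met
6. equipment calibration 819 days ago vs limit 730 → not met
7. condition 'performs work above three stories' holds; surety bond $25,000 ≥ $20,000 → met
8. workers' compensation audit 48 days ago vs limit 45 → not met
9. condition 'performs public-works projects' holds; bonding capacity review 265 days ago vs limit 180 → not met
10. unresolved stop-work orders 0 ≤ 3 → met
Not met: 1, 3, 6, 8, 9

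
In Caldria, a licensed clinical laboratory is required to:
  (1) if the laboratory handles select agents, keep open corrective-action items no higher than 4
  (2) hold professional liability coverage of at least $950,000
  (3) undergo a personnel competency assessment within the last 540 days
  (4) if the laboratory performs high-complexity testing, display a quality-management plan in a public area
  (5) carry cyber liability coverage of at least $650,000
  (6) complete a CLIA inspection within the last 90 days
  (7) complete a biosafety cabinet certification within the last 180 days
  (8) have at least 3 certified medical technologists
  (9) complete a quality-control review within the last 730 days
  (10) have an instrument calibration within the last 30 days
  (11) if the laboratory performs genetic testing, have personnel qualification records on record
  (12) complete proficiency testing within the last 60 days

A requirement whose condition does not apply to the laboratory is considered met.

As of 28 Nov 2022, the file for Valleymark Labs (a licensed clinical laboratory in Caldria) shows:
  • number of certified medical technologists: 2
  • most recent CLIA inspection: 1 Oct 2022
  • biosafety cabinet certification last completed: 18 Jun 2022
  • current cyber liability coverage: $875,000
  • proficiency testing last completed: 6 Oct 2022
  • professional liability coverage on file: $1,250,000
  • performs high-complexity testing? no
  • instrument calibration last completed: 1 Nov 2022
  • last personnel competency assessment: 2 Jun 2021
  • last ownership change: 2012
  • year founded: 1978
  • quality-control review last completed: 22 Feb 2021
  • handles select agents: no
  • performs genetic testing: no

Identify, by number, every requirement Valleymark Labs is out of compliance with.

3, 8

1. condition 'handles select agents' does not hold → requirement n/a → met
2. professional liability coverage $1,250,000 ≥ $950,000 → met
3. personnel competency assessment 544 days ago vs limit 540 → not met
4. condition 'performs high-complexity testing' does not hold → requirement n/a → met
5. cyber liability coverage $875,000 ≥ $650,000 → met
6. CLIA inspection 58 days ago vs limit 90 → met
7. biosafety cabinet certification 163 days ago vs limit 180 → met
8. certified medical technologists 2 < 3 → not met
9. quality-control review 644 days ago vs limit 730 → met
10. instrument calibration 27 days ago vs limit 30 → met
11. condition 'performs genetic testing' does not hold → requirement n/a → met
12. proficiency testing 53 days ago vs limit 60 → met
Not met: 3, 8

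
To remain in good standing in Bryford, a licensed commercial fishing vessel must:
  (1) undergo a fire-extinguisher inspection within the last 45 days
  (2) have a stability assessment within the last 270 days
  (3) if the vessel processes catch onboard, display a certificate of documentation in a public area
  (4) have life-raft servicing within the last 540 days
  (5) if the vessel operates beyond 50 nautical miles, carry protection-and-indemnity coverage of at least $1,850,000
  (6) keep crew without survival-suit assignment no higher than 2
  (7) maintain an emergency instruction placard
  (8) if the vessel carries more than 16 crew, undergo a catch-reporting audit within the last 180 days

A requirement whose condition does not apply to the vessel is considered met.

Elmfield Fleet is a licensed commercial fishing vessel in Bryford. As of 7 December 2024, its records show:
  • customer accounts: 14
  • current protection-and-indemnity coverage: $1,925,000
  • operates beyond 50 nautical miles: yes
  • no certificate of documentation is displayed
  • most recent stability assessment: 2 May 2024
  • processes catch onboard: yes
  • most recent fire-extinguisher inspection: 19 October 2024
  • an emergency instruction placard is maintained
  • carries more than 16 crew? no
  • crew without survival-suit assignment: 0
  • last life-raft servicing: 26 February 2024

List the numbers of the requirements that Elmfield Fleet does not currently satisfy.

1, 3

1. fire-extinguisher inspection 49 days ago vs limit 45 → not met
2. stability assessment 219 days ago vs limit 270 → met
3. condition 'processes catch onboard' holds; certificate of documentation absent → not met
4. life-raft servicing 285 days ago vs limit 540 → met
5. condition 'operates beyond 50 nautical miles' holds; protection-and-indemnity coverage $1,925,000 ≥ $1,850,000 → met
6. crew without survival-suit assignment 0 ≤ 2 → met
7. emergency instruction placard present → met
8. condition 'carries more than 16 crew' does not hold → requirement n/a → met
Not met: 1, 3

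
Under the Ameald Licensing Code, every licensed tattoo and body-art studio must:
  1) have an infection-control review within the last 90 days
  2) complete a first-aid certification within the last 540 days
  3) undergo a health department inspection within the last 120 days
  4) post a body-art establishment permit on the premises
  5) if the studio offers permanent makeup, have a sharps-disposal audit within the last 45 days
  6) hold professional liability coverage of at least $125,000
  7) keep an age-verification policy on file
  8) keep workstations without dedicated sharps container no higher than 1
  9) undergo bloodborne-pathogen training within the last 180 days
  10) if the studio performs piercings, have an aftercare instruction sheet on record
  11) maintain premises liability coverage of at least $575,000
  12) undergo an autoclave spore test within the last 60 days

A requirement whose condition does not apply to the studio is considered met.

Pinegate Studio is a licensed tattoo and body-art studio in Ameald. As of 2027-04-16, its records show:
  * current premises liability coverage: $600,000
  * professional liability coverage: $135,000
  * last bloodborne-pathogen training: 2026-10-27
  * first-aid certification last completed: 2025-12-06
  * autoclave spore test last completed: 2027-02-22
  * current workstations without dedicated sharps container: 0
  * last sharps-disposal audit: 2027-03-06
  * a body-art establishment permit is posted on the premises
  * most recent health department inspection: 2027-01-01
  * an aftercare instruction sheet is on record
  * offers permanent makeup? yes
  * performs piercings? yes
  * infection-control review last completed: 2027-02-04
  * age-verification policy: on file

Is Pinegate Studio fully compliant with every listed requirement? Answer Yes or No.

Yes

1. infection-control review 71 days ago vs limit 90 → met
2. first-aid certification 496 days ago vs limit 540 → met
3. health department inspection 105 days ago vs limit 120 → met
4. body-art establishment permit present → met
5. condition 'offers permanent makeup' holds; sharps-disposal audit 41 days ago vs limit 45 → met
6. professional liability coverage $135,000 ≥ $125,000 → met
7. age-verification policy present → met
8. workstations without dedicated sharps container 0 ≤ 1 → met
9. bloodborne-pathogen training 171 days ago vs limit 180 → met
10. condition 'performs piercings' holds; aftercare instruction sheet present → met
11. premises liability coverage $600,000 ≥ $575,000 → met
12. autoclave spore test 53 days ago vs limit 60 → met
All met.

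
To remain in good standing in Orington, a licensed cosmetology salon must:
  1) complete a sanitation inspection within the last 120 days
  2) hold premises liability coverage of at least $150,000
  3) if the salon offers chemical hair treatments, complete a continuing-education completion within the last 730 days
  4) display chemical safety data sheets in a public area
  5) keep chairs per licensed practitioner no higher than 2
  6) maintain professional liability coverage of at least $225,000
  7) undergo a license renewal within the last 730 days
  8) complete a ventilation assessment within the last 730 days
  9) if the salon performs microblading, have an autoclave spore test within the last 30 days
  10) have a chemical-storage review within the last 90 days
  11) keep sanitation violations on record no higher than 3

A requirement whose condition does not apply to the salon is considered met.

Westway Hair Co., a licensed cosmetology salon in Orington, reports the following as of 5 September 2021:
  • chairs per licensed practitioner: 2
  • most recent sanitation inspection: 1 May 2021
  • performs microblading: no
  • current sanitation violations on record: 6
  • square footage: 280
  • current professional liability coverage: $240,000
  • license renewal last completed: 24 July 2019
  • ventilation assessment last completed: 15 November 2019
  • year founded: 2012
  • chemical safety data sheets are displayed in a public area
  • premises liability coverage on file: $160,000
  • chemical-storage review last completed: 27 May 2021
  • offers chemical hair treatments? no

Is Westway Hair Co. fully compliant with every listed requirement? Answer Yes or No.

No

1. sanitation inspection 127 days ago vs limit 120 → not met
2. premises liability coverage $160,000 ≥ $150,000 → met
3. condition 'offers chemical hair treatments' does not hold → requirement n/a → met
4. chemical safety data sheets present → met
5. chairs per licensed practitioner 2 ≤ 2 → met
6. professional liability coverage $240,000 ≥ $225,000 → met
7. license renewal 774 days ago vs limit 730 → not met
8. ventilation assessment 660 days ago vs limit 730 → met
9. condition 'performs microblading' does not hold → requirement n/a → met
10. chemical-storage review 101 days ago vs limit 90 → not met
11. sanitation violations on record 6 > 3 → not met
Not met: 1, 7, 10, 11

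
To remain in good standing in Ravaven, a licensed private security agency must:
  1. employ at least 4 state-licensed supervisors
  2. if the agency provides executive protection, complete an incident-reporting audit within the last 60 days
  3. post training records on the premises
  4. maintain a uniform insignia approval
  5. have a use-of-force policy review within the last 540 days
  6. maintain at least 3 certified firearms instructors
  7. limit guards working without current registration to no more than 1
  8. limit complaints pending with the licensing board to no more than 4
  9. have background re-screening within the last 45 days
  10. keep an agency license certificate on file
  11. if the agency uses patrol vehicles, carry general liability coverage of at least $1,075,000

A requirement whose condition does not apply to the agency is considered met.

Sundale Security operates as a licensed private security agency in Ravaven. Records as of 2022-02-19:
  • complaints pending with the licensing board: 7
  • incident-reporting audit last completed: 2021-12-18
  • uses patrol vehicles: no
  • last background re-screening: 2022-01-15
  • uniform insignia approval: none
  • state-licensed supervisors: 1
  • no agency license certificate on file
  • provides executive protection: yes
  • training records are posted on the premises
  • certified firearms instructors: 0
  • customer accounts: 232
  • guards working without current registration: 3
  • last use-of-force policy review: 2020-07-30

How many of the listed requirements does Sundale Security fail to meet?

1. state-licensed supervisors 1 < 4 → not met
2. condition 'provides executive protection' holds; incident-reporting audit 63 days ago vs limit 60 → not met
3. training records present → met
4. uniform insignia approval absent → not met
5. use-of-force policy review 569 days ago vs limit 540 → not met
6. certified firearms instructors 0 < 3 → not met
7. guards working without current registration 3 > 1 → not met
8. complaints pending with the licensing board 7 > 4 → not met
9. background re-screening 35 days ago vs limit 45 → met
10. agency license certificate absent → not met
11. condition 'uses patrol vehicles' does not hold → requirement n/a → met
Not met: 8 of 11

8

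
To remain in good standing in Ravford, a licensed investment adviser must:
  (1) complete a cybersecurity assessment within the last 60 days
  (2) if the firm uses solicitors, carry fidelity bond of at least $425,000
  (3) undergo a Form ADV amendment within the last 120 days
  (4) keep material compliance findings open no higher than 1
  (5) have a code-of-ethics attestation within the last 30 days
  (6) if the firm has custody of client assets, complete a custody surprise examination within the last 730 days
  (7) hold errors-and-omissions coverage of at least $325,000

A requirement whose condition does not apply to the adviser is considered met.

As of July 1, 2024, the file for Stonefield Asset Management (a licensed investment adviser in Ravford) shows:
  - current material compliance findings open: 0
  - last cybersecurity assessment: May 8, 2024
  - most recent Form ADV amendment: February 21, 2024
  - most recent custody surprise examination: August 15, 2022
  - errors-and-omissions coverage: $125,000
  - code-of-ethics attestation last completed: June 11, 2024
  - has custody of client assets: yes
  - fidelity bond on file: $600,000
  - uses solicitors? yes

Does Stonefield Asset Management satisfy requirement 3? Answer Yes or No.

No

3. Form ADV amendment 131 days ago vs limit 120 → not met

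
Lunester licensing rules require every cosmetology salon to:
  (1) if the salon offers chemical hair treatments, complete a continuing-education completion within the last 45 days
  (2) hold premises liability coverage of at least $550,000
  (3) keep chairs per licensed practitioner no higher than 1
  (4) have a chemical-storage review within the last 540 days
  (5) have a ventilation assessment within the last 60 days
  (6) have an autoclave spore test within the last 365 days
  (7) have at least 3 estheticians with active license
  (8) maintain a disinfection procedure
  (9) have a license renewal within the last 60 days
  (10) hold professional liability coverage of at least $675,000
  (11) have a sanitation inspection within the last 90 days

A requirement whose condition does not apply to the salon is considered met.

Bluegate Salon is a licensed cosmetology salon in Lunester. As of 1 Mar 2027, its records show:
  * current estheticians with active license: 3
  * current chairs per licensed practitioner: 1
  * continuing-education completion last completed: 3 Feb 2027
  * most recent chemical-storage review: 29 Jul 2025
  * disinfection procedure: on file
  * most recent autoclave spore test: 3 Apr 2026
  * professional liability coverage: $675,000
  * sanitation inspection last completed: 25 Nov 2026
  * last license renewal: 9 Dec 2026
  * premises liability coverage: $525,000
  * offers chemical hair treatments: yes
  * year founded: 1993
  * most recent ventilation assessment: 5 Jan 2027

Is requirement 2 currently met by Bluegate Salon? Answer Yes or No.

No

2. premises liability coverage $525,000 < $550,000 → not met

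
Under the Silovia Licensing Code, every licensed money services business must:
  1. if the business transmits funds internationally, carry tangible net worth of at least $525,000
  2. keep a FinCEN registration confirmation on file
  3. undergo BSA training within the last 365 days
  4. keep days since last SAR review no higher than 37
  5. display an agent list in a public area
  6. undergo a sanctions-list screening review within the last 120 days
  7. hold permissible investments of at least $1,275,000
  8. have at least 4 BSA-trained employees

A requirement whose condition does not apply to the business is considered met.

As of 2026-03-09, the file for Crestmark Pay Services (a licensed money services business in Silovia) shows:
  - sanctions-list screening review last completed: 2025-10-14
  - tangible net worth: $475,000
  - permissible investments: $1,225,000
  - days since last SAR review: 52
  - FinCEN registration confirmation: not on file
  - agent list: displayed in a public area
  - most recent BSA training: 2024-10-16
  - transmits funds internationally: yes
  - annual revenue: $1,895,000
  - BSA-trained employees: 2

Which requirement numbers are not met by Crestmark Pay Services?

1, 2, 3, 4, 6, 7, 8

1. condition 'transmits funds internationally' holds; tangible net worth $475,000 < $525,000 → not met
2. FinCEN registration confirmation absent → not met
3. BSA training 509 days ago vs limit 365 → not met
4. days since last SAR review 52 > 37 → not met
5. agent list present → met
6. sanctions-list screening review 146 days ago vs limit 120 → not met
7. permissible investments $1,225,000 < $1,275,000 → not met
8. BSA-trained employees 2 < 4 → not met
Not met: 1, 2, 3, 4, 6, 7, 8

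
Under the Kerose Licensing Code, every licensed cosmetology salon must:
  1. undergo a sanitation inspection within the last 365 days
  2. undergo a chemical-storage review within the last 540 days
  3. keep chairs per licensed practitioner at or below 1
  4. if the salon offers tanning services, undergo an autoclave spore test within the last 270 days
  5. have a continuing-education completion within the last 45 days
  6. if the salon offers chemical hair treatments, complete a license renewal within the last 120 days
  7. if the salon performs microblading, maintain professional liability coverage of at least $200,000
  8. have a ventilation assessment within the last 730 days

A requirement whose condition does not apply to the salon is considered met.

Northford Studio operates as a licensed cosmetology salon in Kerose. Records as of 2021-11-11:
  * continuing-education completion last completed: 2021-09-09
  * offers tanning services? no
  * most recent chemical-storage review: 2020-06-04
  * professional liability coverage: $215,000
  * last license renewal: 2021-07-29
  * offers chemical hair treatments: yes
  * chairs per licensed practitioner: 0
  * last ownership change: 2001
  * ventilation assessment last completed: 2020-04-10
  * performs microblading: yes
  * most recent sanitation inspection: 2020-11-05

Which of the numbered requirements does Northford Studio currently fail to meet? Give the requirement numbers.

1. sanitation inspection 371 days ago vs limit 365 → not met
2. chemical-storage review 525 days ago vs limit 540 → met
3. chairs per licensed practitioner 0 ≤ 1 → met
4. condition 'offers tanning services' does not hold → requirement n/a → met
5. continuing-education completion 63 days ago vs limit 45 → not met
6. condition 'offers chemical hair treatments' holds; license renewal 105 days ago vs limit 120 → met
7. condition 'performs microblading' holds; professional liability coverage $215,000 ≥ $200,000 → met
8. ventilation assessment 580 days ago vs limit 730 → met
Not met: 1, 5

1, 5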